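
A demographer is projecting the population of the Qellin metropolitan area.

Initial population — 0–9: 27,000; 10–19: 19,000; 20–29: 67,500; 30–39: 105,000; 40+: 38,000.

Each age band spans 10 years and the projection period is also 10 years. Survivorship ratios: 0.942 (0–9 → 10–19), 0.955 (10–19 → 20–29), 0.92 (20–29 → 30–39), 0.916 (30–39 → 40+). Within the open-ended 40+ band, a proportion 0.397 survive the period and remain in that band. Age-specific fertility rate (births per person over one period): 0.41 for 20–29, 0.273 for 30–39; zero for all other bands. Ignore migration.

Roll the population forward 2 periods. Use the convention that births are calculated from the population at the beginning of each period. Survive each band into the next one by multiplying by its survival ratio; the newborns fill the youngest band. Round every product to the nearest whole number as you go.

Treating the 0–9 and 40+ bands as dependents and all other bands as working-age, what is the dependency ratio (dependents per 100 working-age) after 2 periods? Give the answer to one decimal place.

133.4

After projecting period 1:
Births: 67500 * 0.41 = 27675  |  105000 * 0.273 = 28665 — total 56340
10–19: 27000 * 0.942 = 25434
20–29: 19000 * 0.955 = 18145
30–39: 67500 * 0.92 = 62100
40+: 105000 * 0.916 + 38000 * 0.397 = 96180 + 15086 = 111266
Giving 56340 / 25434 / 18145 / 62100 / 111266.
After projecting period 2:
Births: 18145 * 0.41 = 7439  |  62100 * 0.273 = 16953 — total 24392
10–19: 56340 * 0.942 = 53072
20–29: 25434 * 0.955 = 24289
30–39: 18145 * 0.92 = 16693
40+: 62100 * 0.916 + 111266 * 0.397 = 56884 + 44173 = 101057
Giving 24392 / 53072 / 24289 / 16693 / 101057.
Dependents (band 0–9 + band 40+) = 24392 + 101057 = 125449; working-age = 94054; ratio = 125449/94054 × 100 = 133.4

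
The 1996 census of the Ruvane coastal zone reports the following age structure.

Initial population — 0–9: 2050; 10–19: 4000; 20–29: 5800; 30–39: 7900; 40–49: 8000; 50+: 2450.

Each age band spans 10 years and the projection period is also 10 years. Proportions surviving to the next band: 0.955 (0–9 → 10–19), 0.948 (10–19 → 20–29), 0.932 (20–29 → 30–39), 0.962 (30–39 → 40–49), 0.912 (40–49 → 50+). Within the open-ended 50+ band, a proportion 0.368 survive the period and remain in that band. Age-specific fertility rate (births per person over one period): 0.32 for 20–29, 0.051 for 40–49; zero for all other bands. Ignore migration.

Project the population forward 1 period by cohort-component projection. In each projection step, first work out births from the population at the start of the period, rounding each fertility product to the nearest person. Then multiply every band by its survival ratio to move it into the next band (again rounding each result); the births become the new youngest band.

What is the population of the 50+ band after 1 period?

Call the groups 1 to 6, youngest first.
Period 1.
Births: 5800 * 0.32 = 1856  |  8000 * 0.051 = 408 ⇒ total 2264
Group 2: 2050 * 0.955 = 1958
Group 3: 4000 * 0.948 = 3792
Group 4: 5800 * 0.932 = 5406
Group 5: 7900 * 0.962 = 7600
Group 6: 8000 * 0.912 + 2450 * 0.368 = 7296 + 902 = 8198
End of period: [2264, 1958, 3792, 5406, 7600, 8198]

8198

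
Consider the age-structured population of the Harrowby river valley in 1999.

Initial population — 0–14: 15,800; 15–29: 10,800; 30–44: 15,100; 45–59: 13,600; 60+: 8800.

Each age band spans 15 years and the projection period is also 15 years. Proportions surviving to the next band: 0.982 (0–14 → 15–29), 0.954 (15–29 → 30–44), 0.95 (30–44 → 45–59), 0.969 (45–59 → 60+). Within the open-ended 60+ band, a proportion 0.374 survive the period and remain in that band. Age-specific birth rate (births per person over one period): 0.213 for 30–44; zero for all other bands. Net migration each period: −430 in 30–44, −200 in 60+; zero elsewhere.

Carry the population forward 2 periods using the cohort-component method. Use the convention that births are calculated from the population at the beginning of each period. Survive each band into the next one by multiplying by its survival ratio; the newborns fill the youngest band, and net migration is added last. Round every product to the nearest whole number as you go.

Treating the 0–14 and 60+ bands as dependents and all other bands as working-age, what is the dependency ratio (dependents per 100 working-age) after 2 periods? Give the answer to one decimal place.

— Period 1 —
Births: 15100 * 0.213 = 3216
15–29: 15800 * 0.982 = 15516
30–44: 10800 * 0.954 = 10303
45–59: 15100 * 0.95 = 14345
60+: 13600 * 0.969 + 8800 * 0.374 = 13178 + 3291 = 16469
Net migration: 30–44 − 430 → 9873; 60+ − 200 → 16269
Population now: 0–14=3216, 15–29=15516, 30–44=9873, 45–59=14345, 60+=16269
— Period 2 —
Births: 9873 * 0.213 = 2103
15–29: 3216 * 0.982 = 3158
30–44: 15516 * 0.954 = 14802
45–59: 9873 * 0.95 = 9379
60+: 14345 * 0.969 + 16269 * 0.374 = 13900 + 6085 = 19985
Net migration: 30–44 − 430 → 14372; 60+ − 200 → 19785
Population now: 0–14=2103, 15–29=3158, 30–44=14372, 45–59=9379, 60+=19785
Dependents (band 0–14 + band 60+) = 2103 + 19785 = 21888; working-age = 26909; ratio = 21888/26909 × 100 = 81.3

81.3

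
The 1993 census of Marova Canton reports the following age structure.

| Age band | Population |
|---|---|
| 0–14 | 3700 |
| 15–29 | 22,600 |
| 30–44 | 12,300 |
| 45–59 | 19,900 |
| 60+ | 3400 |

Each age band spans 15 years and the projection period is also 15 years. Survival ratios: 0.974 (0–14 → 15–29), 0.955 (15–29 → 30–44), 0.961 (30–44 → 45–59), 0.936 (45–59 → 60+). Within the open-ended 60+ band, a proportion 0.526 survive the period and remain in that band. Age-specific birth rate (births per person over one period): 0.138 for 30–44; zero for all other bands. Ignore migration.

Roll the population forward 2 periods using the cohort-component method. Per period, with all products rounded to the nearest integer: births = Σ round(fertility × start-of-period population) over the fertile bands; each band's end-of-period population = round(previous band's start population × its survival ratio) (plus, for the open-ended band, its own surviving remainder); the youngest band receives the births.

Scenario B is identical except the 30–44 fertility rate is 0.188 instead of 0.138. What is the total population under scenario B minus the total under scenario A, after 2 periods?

1679

(Groups numbered youngest = 1 to oldest = 5.)
Period 1:
Births: 12300 * 0.138 = 1697
Group 2: 3700 * 0.974 = 3604
Group 3: 22600 * 0.955 = 21583
Group 4: 12300 * 0.961 = 11820
Group 5: 19900 * 0.936 + 3400 * 0.526 = 18626 + 1788 = 20414
Giving 1697 / 3604 / 21583 / 11820 / 20414.
Period 2:
Births: 21583 * 0.138 = 2978
Group 2: 1697 * 0.974 = 1653
Group 3: 3604 * 0.955 = 3442
Group 4: 21583 * 0.961 = 20741
Group 5: 11820 * 0.936 + 20414 * 0.526 = 11064 + 10738 = 21802
Giving 2978 / 1653 / 3442 / 20741 / 21802.
Scenario A total after 2 periods: 50616
Scenario B projection —
Period 1:
Births: 12300 * 0.188 = 2312
Group 2: 3700 * 0.974 = 3604
Group 3: 22600 * 0.955 = 21583
Group 4: 12300 * 0.961 = 11820
Group 5: 19900 * 0.936 + 3400 * 0.526 = 18626 + 1788 = 20414
Giving 2312 / 3604 / 21583 / 11820 / 20414.
Period 2:
Births: 21583 * 0.188 = 4058
Group 2: 2312 * 0.974 = 2252
Group 3: 3604 * 0.955 = 3442
Group 4: 21583 * 0.961 = 20741
Group 5: 11820 * 0.936 + 20414 * 0.526 = 11064 + 10738 = 21802
Giving 4058 / 2252 / 3442 / 20741 / 21802.
Scenario B total after 2 periods: 52295
Difference B − A = 52295 − 50616 = 1679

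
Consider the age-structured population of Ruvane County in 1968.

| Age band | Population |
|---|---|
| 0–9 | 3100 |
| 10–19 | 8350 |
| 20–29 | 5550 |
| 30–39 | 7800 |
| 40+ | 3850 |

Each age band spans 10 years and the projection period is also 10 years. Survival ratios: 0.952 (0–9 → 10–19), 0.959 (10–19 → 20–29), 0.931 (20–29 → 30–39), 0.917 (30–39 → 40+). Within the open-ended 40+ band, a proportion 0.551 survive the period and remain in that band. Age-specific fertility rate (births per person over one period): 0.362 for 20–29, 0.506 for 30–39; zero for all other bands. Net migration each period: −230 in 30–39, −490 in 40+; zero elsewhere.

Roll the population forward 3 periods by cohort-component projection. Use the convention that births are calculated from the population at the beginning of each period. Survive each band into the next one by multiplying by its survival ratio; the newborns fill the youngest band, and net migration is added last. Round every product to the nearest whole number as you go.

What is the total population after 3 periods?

28687

Numbering the bands 1..5 from youngest to oldest:
— Period 1 —
Births: 5550 × 0.362 = 2009, 7800 × 0.506 = 3947 — total 5956
Band 2: 3100 × 0.952 = 2951
Band 3: 8350 × 0.959 = 8008
Band 4: 5550 × 0.931 = 5167
Band 5: 7800 × 0.917 + 3850 × 0.551 = 7153 + 2121 = 9274
Net migration: Band 4 − 230 → 4937; Band 5 − 490 → 8784
Population now: 0–9=5956, 10–19=2951, 20–29=8008, 30–39=4937, 40+=8784
— Period 2 —
Births: 8008 × 0.362 = 2899, 4937 × 0.506 = 2498 — total 5397
Band 2: 5956 × 0.952 = 5670
Band 3: 2951 × 0.959 = 2830
Band 4: 8008 × 0.931 = 7455
Band 5: 4937 × 0.917 + 8784 × 0.551 = 4527 + 4840 = 9367
Net migration: Band 4 − 230 → 7225; Band 5 − 490 → 8877
Population now: 0–9=5397, 10–19=5670, 20–29=2830, 30–39=7225, 40+=8877
— Period 3 —
Births: 2830 × 0.362 = 1024, 7225 × 0.506 = 3656 — total 4680
Band 2: 5397 × 0.952 = 5138
Band 3: 5670 × 0.959 = 5438
Band 4: 2830 × 0.931 = 2635
Band 5: 7225 × 0.917 + 8877 × 0.551 = 6625 + 4891 = 11516
Net migration: Band 4 − 230 → 2405; Band 5 − 490 → 11026
Population now: 0–9=4680, 10–19=5138, 20–29=5438, 30–39=2405, 40+=11026
Total after period 3: 4680 + 5138 + 5438 + 2405 + 11026 = 28687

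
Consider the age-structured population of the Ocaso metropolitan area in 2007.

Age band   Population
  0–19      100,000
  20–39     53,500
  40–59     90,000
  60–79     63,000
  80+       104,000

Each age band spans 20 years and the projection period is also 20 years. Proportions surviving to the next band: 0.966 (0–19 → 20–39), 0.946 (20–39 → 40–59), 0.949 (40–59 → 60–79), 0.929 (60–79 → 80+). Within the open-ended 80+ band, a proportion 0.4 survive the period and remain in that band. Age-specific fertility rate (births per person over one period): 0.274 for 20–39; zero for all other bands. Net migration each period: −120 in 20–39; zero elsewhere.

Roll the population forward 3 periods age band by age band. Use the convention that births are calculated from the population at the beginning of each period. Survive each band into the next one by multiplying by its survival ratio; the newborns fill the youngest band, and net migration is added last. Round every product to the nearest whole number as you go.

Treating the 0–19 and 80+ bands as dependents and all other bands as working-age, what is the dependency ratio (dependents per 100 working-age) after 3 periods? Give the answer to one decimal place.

76.8

Period 1.
Births: 53500 × 0.274 = 14659
20–39: 100000 × 0.966 = 96600
40–59: 53500 × 0.946 = 50611
60–79: 90000 × 0.949 = 85410
80+: 63000 × 0.929 + 104000 × 0.4 = 58527 + 41600 = 100127
Net migration: 20–39 − 120 → 96480
End of period: [14659, 96480, 50611, 85410, 100127]
Period 2.
Births: 96480 × 0.274 = 26436
20–39: 14659 × 0.966 = 14161
40–59: 96480 × 0.946 = 91270
60–79: 50611 × 0.949 = 48030
80+: 85410 × 0.929 + 100127 × 0.4 = 79346 + 40051 = 119397
Net migration: 20–39 − 120 → 14041
End of period: [26436, 14041, 91270, 48030, 119397]
Period 3.
Births: 14041 × 0.274 = 3847
20–39: 26436 × 0.966 = 25537
40–59: 14041 × 0.946 = 13283
60–79: 91270 × 0.949 = 86615
80+: 48030 × 0.929 + 119397 × 0.4 = 44620 + 47759 = 92379
Net migration: 20–39 − 120 → 25417
End of period: [3847, 25417, 13283, 86615, 92379]
Dependents (band 0–19 + band 80+) = 3847 + 92379 = 96226; working-age = 125315; ratio = 96226/125315 × 100 = 76.8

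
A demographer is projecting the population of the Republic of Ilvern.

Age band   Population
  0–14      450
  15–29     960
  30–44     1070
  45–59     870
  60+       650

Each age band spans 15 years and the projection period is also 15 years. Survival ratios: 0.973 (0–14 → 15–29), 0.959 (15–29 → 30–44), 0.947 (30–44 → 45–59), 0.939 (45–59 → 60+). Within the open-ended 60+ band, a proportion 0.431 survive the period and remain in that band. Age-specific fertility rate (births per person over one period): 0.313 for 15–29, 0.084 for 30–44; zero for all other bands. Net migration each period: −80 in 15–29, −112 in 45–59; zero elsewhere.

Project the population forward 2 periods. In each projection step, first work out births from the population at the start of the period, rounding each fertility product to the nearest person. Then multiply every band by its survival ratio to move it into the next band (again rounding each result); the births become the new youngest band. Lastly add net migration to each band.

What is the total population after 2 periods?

(Groups numbered youngest = 1 to oldest = 5.)
[period 1]
Births: 960 * 0.313 = 300  |  1070 * 0.084 = 90 → 390
Group 2: 450 * 0.973 = 438
Group 3: 960 * 0.959 = 921
Group 4: 1070 * 0.947 = 1013
Group 5: 870 * 0.939 + 650 * 0.431 = 817 + 280 = 1097
Net migration: Group 2 − 80 → 358; Group 4 − 112 → 901
End of period: [390, 358, 921, 901, 1097]
[period 2]
Births: 358 * 0.313 = 112  |  921 * 0.084 = 77 → 189
Group 2: 390 * 0.973 = 379
Group 3: 358 * 0.959 = 343
Group 4: 921 * 0.947 = 872
Group 5: 901 * 0.939 + 1097 * 0.431 = 846 + 473 = 1319
Net migration: Group 2 − 80 → 299; Group 4 − 112 → 760
End of period: [189, 299, 343, 760, 1319]
Total after period 2: 189 + 299 + 343 + 760 + 1319 = 2910

2910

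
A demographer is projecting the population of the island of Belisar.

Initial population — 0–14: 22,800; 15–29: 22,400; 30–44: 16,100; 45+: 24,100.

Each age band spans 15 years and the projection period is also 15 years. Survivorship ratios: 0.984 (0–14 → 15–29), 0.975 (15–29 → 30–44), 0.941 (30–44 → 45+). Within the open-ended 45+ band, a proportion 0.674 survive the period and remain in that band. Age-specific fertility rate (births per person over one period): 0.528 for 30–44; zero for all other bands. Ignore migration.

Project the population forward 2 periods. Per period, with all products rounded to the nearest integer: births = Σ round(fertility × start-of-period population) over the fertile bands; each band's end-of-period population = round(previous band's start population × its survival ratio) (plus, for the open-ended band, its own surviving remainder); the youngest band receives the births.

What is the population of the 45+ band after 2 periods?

41710

[period 1]
Births: 16100 * 0.528 = 8501
15–29: 22800 * 0.984 = 22435
30–44: 22400 * 0.975 = 21840
45+: 16100 * 0.941 + 24100 * 0.674 = 15150 + 16243 = 31393
Giving 8501 / 22435 / 21840 / 31393.
[period 2]
Births: 21840 * 0.528 = 11532
15–29: 8501 * 0.984 = 8365
30–44: 22435 * 0.975 = 21874
45+: 21840 * 0.941 + 31393 * 0.674 = 20551 + 21159 = 41710
Giving 11532 / 8365 / 21874 / 41710.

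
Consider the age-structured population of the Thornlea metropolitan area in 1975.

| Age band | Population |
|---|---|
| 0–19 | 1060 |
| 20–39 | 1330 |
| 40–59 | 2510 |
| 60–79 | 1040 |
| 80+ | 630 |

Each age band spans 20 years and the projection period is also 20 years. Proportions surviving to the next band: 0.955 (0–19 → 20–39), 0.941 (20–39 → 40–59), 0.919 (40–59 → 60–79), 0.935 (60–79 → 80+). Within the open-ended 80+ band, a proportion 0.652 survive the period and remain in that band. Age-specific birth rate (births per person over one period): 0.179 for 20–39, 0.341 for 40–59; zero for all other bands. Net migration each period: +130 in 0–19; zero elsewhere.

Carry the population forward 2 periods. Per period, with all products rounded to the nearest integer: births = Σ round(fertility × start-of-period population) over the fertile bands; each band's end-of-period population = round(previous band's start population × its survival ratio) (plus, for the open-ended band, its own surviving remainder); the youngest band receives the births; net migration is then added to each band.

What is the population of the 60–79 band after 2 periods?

(Bands numbered youngest = 1 to oldest = 5.)
Period 1:
Births: 1330 * 0.179 = 238 ; 2510 * 0.341 = 856 → total 1094
Band 2: 1060 * 0.955 = 1012
Band 3: 1330 * 0.941 = 1252
Band 4: 2510 * 0.919 = 2307
Band 5: 1040 * 0.935 + 630 * 0.652 = 972 + 411 = 1383
Net migration: Band 1 + 130 → 1224
Population now: 0–19=1224, 20–39=1012, 40–59=1252, 60–79=2307, 80+=1383
Period 2:
Births: 1012 * 0.179 = 181 ; 1252 * 0.341 = 427 → total 608
Band 2: 1224 * 0.955 = 1169
Band 3: 1012 * 0.941 = 952
Band 4: 1252 * 0.919 = 1151
Band 5: 2307 * 0.935 + 1383 * 0.652 = 2157 + 902 = 3059
Net migration: Band 1 + 130 → 738
Population now: 0–19=738, 20–39=1169, 40–59=952, 60–79=1151, 80+=3059

1151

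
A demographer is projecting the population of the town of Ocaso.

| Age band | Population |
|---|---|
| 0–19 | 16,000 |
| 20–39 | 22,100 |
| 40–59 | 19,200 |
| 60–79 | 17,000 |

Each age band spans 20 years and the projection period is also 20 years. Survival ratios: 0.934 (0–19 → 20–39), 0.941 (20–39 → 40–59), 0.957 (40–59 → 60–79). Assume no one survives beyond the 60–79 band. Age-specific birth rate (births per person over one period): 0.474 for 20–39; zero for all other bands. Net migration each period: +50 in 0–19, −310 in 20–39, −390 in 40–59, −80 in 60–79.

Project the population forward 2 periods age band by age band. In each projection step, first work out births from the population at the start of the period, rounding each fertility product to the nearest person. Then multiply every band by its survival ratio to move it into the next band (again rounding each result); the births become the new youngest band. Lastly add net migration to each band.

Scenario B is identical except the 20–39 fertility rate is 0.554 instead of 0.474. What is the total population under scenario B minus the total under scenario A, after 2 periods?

After projecting period 1:
Births: 22100 × 0.474 = 10475
20–39: 16000 × 0.934 = 14944
40–59: 22100 × 0.941 = 20796
60–79: 19200 × 0.957 = 18374
Net migration: 0–19 + 50 → 10525; 20–39 − 310 → 14634; 40–59 − 390 → 20406; 60–79 − 80 → 18294
End of period: [10525, 14634, 20406, 18294]
After projecting period 2:
Births: 14634 × 0.474 = 6937
20–39: 10525 × 0.934 = 9830
40–59: 14634 × 0.941 = 13771
60–79: 20406 × 0.957 = 19529
Net migration: 0–19 + 50 → 6987; 20–39 − 310 → 9520; 40–59 − 390 → 13381; 60–79 − 80 → 19449
End of period: [6987, 9520, 13381, 19449]
Scenario A total after 2 periods: 49337
Scenario B projection —
After projecting period 1:
Births: 22100 × 0.554 = 12243
20–39: 16000 × 0.934 = 14944
40–59: 22100 × 0.941 = 20796
60–79: 19200 × 0.957 = 18374
Net migration: 0–19 + 50 → 12293; 20–39 − 310 → 14634; 40–59 − 390 → 20406; 60–79 − 80 → 18294
End of period: [12293, 14634, 20406, 18294]
After projecting period 2:
Births: 14634 × 0.554 = 8107
20–39: 12293 × 0.934 = 11482
40–59: 14634 × 0.941 = 13771
60–79: 20406 × 0.957 = 19529
Net migration: 0–19 + 50 → 8157; 20–39 − 310 → 11172; 40–59 − 390 → 13381; 60–79 − 80 → 19449
End of period: [8157, 11172, 13381, 19449]
Scenario B total after 2 periods: 52159
Difference B − A = 52159 − 49337 = 2822

2822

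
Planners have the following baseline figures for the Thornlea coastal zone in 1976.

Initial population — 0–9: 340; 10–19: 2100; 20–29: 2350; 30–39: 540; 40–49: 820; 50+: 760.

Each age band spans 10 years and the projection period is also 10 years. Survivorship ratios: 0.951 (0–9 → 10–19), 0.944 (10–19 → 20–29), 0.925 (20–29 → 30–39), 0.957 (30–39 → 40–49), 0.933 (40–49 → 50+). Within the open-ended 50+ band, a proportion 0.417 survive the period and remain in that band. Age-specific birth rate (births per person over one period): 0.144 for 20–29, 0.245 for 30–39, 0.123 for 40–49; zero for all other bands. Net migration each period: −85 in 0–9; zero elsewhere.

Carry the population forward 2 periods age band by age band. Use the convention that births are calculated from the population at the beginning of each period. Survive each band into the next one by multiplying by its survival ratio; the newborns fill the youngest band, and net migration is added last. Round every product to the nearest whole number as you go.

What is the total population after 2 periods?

6411

(Bands numbered youngest = 1 to oldest = 6.)
Period 1:
Births: 2350 × 0.144 = 338, 540 × 0.245 = 132, 820 × 0.123 = 101 ⇒ total 571
Band 2: 340 × 0.951 = 323
Band 3: 2100 × 0.944 = 1982
Band 4: 2350 × 0.925 = 2174
Band 5: 540 × 0.957 = 517
Band 6: 820 × 0.933 + 760 × 0.417 = 765 + 317 = 1082
Net migration: Band 1 − 85 → 486
Giving 486 / 323 / 1982 / 2174 / 517 / 1082.
Period 2:
Births: 1982 × 0.144 = 285, 2174 × 0.245 = 533, 517 × 0.123 = 64 ⇒ total 882
Band 2: 486 × 0.951 = 462
Band 3: 323 × 0.944 = 305
Band 4: 1982 × 0.925 = 1833
Band 5: 2174 × 0.957 = 2081
Band 6: 517 × 0.933 + 1082 × 0.417 = 482 + 451 = 933
Net migration: Band 1 − 85 → 797
Giving 797 / 462 / 305 / 1833 / 2081 / 933.
Total after period 2: 797 + 462 + 305 + 1833 + 2081 + 933 = 6411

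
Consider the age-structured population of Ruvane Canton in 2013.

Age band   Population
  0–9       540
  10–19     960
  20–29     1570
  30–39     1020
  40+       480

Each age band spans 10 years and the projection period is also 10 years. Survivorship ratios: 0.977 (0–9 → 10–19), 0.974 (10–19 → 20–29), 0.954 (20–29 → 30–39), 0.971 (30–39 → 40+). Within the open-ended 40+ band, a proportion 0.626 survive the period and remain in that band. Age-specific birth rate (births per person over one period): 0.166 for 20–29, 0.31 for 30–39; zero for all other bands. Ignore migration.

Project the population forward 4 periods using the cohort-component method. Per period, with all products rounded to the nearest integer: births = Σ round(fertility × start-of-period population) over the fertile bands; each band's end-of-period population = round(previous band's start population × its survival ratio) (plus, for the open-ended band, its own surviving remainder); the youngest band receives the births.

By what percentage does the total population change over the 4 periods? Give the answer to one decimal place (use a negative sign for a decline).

-20.9

Call the bands 1 to 5, youngest first.
After projecting period 1:
Births: 1570 * 0.166 = 261  |  1020 * 0.31 = 316 → total 577
Band 2: 540 * 0.977 = 528
Band 3: 960 * 0.974 = 935
Band 4: 1570 * 0.954 = 1498
Band 5: 1020 * 0.971 + 480 * 0.626 = 990 + 300 = 1290
→ [577, 528, 935, 1498, 1290]
After projecting period 2:
Births: 935 * 0.166 = 155  |  1498 * 0.31 = 464 → total 619
Band 2: 577 * 0.977 = 564
Band 3: 528 * 0.974 = 514
Band 4: 935 * 0.954 = 892
Band 5: 1498 * 0.971 + 1290 * 0.626 = 1455 + 808 = 2263
→ [619, 564, 514, 892, 2263]
After projecting period 3:
Births: 514 * 0.166 = 85  |  892 * 0.31 = 277 → total 362
Band 2: 619 * 0.977 = 605
Band 3: 564 * 0.974 = 549
Band 4: 514 * 0.954 = 490
Band 5: 892 * 0.971 + 2263 * 0.626 = 866 + 1417 = 2283
→ [362, 605, 549, 490, 2283]
After projecting period 4:
Births: 549 * 0.166 = 91  |  490 * 0.31 = 152 → total 243
Band 2: 362 * 0.977 = 354
Band 3: 605 * 0.974 = 589
Band 4: 549 * 0.954 = 524
Band 5: 490 * 0.971 + 2283 * 0.626 = 476 + 1429 = 1905
→ [243, 354, 589, 524, 1905]
Total: 4570 → 3615; change = -955; percentage change = -20.9%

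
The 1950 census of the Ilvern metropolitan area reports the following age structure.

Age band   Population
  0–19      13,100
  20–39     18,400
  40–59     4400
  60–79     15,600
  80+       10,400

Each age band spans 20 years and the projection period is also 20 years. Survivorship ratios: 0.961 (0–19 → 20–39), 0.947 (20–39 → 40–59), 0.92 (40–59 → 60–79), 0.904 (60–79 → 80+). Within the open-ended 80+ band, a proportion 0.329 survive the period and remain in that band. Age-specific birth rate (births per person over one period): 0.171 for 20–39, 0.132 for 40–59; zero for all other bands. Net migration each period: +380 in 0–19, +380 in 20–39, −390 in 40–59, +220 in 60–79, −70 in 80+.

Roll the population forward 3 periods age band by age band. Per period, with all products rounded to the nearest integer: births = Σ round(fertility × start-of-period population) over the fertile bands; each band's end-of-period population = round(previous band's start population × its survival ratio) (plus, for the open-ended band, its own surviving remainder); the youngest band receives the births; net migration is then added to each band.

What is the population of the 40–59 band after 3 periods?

[period 1]
Births: 18400 × 0.171 = 3146  |  4400 × 0.132 = 581 → 3727
20–39: 13100 × 0.961 = 12589
40–59: 18400 × 0.947 = 17425
60–79: 4400 × 0.92 = 4048
80+: 15600 × 0.904 + 10400 × 0.329 = 14102 + 3422 = 17524
Net migration: 0–19 + 380 → 4107; 20–39 + 380 → 12969; 40–59 − 390 → 17035; 60–79 + 220 → 4268; 80+ − 70 → 17454
→ [4107, 12969, 17035, 4268, 17454]
[period 2]
Births: 12969 × 0.171 = 2218  |  17035 × 0.132 = 2249 → 4467
20–39: 4107 × 0.961 = 3947
40–59: 12969 × 0.947 = 12282
60–79: 17035 × 0.92 = 15672
80+: 4268 × 0.904 + 17454 × 0.329 = 3858 + 5742 = 9600
Net migration: 0–19 + 380 → 4847; 20–39 + 380 → 4327; 40–59 − 390 → 11892; 60–79 + 220 → 15892; 80+ − 70 → 9530
→ [4847, 4327, 11892, 15892, 9530]
[period 3]
Births: 4327 × 0.171 = 740  |  11892 × 0.132 = 1570 → 2310
20–39: 4847 × 0.961 = 4658
40–59: 4327 × 0.947 = 4098
60–79: 11892 × 0.92 = 10941
80+: 15892 × 0.904 + 9530 × 0.329 = 14366 + 3135 = 17501
Net migration: 0–19 + 380 → 2690; 20–39 + 380 → 5038; 40–59 − 390 → 3708; 60–79 + 220 → 11161; 80+ − 70 → 17431
→ [2690, 5038, 3708, 11161, 17431]

3708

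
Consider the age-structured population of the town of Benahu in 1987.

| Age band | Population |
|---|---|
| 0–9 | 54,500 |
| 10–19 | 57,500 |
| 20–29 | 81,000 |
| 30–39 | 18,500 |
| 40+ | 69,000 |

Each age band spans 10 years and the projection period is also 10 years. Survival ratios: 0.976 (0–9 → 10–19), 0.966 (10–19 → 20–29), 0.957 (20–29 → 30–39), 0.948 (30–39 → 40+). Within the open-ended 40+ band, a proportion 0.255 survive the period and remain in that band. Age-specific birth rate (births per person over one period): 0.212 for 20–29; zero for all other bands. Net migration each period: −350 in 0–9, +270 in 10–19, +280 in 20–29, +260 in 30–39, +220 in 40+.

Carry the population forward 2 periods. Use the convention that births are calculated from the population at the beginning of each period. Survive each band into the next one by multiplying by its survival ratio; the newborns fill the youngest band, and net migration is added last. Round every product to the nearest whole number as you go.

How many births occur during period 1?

(Groups numbered youngest = 1 to oldest = 5.)
Period 1:
Births: 81000 × 0.212 = 17172
Group 2: 54500 × 0.976 = 53192
Group 3: 57500 × 0.966 = 55545
Group 4: 81000 × 0.957 = 77517
Group 5: 18500 × 0.948 + 69000 × 0.255 = 17538 + 17595 = 35133
Net migration: Group 1 − 350 → 16822; Group 2 + 270 → 53462; Group 3 + 280 → 55825; Group 4 + 260 → 77777; Group 5 + 220 → 35353
Giving 16822 / 53462 / 55825 / 77777 / 35353.

17172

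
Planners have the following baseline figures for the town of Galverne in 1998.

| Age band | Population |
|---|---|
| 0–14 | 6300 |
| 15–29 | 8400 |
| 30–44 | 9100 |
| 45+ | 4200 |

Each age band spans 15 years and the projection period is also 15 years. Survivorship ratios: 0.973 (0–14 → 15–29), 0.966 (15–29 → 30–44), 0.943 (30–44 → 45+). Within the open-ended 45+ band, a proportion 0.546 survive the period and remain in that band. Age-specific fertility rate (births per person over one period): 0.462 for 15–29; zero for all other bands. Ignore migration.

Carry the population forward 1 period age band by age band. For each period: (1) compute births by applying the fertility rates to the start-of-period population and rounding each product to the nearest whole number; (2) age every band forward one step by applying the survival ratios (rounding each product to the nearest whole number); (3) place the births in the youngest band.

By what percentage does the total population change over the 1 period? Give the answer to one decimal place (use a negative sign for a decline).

3.6

After projecting period 1:
Births: 8400 × 0.462 = 3881
15–29: 6300 × 0.973 = 6130
30–44: 8400 × 0.966 = 8114
45+: 9100 × 0.943 + 4200 × 0.546 = 8581 + 2293 = 10874
End of period: [3881, 6130, 8114, 10874]
Total: 28000 → 28999; change = 999; percentage change = 3.6%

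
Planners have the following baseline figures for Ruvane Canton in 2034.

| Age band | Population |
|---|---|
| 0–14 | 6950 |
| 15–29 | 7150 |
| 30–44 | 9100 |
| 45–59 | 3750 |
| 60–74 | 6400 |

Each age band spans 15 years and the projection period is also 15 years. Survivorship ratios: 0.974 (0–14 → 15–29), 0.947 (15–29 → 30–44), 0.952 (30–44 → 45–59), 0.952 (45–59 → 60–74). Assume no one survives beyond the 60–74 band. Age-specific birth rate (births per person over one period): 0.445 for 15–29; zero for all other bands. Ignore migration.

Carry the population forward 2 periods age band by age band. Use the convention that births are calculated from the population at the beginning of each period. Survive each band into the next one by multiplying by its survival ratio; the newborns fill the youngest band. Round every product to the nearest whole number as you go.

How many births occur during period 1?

Period 1.
Births: 7150 * 0.445 = 3182
15–29: 6950 * 0.974 = 6769
30–44: 7150 * 0.947 = 6771
45–59: 9100 * 0.952 = 8663
60–74: 3750 * 0.952 = 3570
Population now: 0–14=3182, 15–29=6769, 30–44=6771, 45–59=8663, 60–74=3570

3182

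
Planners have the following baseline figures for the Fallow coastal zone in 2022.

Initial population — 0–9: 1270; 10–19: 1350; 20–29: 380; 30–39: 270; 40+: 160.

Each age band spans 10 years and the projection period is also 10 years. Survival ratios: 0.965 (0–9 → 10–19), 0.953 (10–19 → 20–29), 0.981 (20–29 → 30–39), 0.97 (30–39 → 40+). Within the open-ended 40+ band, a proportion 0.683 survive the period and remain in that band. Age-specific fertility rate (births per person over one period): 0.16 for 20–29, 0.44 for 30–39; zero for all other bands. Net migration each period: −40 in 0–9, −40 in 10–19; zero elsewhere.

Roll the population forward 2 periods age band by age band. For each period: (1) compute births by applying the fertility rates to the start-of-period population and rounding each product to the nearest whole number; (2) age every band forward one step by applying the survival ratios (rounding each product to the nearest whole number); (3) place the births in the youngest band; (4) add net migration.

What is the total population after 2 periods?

[period 1]
Births: 380 × 0.16 = 61, 270 × 0.44 = 119 → 180
10–19: 1270 × 0.965 = 1226
20–29: 1350 × 0.953 = 1287
30–39: 380 × 0.981 = 373
40+: 270 × 0.97 + 160 × 0.683 = 262 + 109 = 371
Net migration: 0–9 − 40 → 140; 10–19 − 40 → 1186
→ [140, 1186, 1287, 373, 371]
[period 2]
Births: 1287 × 0.16 = 206, 373 × 0.44 = 164 → 370
10–19: 140 × 0.965 = 135
20–29: 1186 × 0.953 = 1130
30–39: 1287 × 0.981 = 1263
40+: 373 × 0.97 + 371 × 0.683 = 362 + 253 = 615
Net migration: 0–9 − 40 → 330; 10–19 − 40 → 95
→ [330, 95, 1130, 1263, 615]
Total after period 2: 330 + 95 + 1130 + 1263 + 615 = 3433

3433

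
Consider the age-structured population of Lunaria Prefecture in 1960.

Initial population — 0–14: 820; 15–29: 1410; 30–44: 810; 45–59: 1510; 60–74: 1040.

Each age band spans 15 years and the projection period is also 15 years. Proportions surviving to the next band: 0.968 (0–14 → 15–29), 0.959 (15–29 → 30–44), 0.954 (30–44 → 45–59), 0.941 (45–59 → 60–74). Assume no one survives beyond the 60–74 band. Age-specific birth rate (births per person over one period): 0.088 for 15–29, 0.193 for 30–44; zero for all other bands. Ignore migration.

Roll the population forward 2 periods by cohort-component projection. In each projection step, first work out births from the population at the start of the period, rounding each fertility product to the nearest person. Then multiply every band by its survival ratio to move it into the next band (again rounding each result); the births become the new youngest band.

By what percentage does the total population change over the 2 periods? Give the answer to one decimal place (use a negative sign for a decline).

Period 1.
Births: 1410 * 0.088 = 124  |  810 * 0.193 = 156 — total 280
15–29: 820 * 0.968 = 794
30–44: 1410 * 0.959 = 1352
45–59: 810 * 0.954 = 773
60–74: 1510 * 0.941 = 1421
Population now: 0–14=280, 15–29=794, 30–44=1352, 45–59=773, 60–74=1421
Period 2.
Births: 794 * 0.088 = 70  |  1352 * 0.193 = 261 — total 331
15–29: 280 * 0.968 = 271
30–44: 794 * 0.959 = 761
45–59: 1352 * 0.954 = 1290
60–74: 773 * 0.941 = 727
Population now: 0–14=331, 15–29=271, 30–44=761, 45–59=1290, 60–74=727
Total: 5590 → 3380; change = -2210; percentage change = -39.5%

-39.5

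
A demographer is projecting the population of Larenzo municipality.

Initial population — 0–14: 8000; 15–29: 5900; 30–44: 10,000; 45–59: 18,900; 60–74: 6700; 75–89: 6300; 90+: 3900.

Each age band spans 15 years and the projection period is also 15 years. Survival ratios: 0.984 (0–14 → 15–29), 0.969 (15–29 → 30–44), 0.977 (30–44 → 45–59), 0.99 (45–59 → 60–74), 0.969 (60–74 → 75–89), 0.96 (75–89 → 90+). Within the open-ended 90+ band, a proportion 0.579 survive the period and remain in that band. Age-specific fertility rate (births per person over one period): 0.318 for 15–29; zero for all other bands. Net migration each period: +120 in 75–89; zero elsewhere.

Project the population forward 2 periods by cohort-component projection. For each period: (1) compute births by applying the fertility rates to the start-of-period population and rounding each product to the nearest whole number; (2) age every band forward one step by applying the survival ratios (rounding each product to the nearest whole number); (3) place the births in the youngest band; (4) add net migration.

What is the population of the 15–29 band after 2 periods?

Period 1:
Births: 5900 × 0.318 = 1876
15–29: 8000 × 0.984 = 7872
30–44: 5900 × 0.969 = 5717
45–59: 10000 × 0.977 = 9770
60–74: 18900 × 0.99 = 18711
75–89: 6700 × 0.969 = 6492
90+: 6300 × 0.96 + 3900 × 0.579 = 6048 + 2258 = 8306
Net migration: 75–89 + 120 → 6612
→ [1876, 7872, 5717, 9770, 18711, 6612, 8306]
Period 2:
Births: 7872 × 0.318 = 2503
15–29: 1876 × 0.984 = 1846
30–44: 7872 × 0.969 = 7628
45–59: 5717 × 0.977 = 5586
60–74: 9770 × 0.99 = 9672
75–89: 18711 × 0.969 = 18131
90+: 6612 × 0.96 + 8306 × 0.579 = 6348 + 4809 = 11157
Net migration: 75–89 + 120 → 18251
→ [2503, 1846, 7628, 5586, 9672, 18251, 11157]

1846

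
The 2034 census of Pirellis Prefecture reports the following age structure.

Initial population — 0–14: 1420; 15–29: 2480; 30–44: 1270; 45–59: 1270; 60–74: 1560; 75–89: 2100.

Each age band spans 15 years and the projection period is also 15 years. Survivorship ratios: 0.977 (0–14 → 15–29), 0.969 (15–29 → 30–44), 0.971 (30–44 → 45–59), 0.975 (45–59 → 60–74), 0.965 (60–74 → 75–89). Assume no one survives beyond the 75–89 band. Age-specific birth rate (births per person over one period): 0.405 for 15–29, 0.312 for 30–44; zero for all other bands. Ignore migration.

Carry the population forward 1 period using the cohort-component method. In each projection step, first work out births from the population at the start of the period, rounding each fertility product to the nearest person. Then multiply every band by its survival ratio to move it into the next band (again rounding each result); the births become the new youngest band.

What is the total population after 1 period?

9166

(Bands numbered youngest = 1 to oldest = 6.)
Period 1:
Births: 2480 × 0.405 = 1004, 1270 × 0.312 = 396 → 1400
Band 2: 1420 × 0.977 = 1387
Band 3: 2480 × 0.969 = 2403
Band 4: 1270 × 0.971 = 1233
Band 5: 1270 × 0.975 = 1238
Band 6: 1560 × 0.965 = 1505
→ [1400, 1387, 2403, 1233, 1238, 1505]
Total after period 1: 1400 + 1387 + 2403 + 1233 + 1238 + 1505 = 9166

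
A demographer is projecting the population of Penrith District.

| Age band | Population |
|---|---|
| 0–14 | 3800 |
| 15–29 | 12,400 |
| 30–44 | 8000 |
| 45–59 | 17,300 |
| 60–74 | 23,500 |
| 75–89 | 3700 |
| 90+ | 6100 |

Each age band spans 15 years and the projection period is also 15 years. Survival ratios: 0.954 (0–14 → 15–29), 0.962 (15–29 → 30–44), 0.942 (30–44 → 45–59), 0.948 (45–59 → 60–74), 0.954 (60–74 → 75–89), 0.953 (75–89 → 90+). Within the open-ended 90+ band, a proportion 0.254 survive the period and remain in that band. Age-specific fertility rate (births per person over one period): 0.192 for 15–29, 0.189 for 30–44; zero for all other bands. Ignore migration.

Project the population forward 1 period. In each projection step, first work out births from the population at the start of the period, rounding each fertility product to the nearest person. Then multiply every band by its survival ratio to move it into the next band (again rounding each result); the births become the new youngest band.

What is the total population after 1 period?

[period 1]
Births: 12400 × 0.192 = 2381  |  8000 × 0.189 = 1512 → total 3893
15–29: 3800 × 0.954 = 3625
30–44: 12400 × 0.962 = 11929
45–59: 8000 × 0.942 = 7536
60–74: 17300 × 0.948 = 16400
75–89: 23500 × 0.954 = 22419
90+: 3700 × 0.953 + 6100 × 0.254 = 3526 + 1549 = 5075
Giving 3893 / 3625 / 11929 / 7536 / 16400 / 22419 / 5075.
Total after period 1: 3893 + 3625 + 11929 + 7536 + 16400 + 22419 + 5075 = 70877

70877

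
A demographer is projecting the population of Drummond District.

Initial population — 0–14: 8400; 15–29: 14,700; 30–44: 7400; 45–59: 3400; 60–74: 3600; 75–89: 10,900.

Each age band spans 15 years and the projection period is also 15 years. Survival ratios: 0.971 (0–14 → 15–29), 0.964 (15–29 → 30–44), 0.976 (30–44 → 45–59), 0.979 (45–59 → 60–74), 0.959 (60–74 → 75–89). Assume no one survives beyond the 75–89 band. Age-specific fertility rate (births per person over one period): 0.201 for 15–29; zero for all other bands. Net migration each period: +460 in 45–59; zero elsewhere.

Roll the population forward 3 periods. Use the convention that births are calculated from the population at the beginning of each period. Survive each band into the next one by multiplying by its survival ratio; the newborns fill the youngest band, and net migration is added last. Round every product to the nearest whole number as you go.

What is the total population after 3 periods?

Numbering the bands 1..6 from youngest to oldest:
— Period 1 —
Births: 14700 × 0.201 = 2955
Band 2: 8400 × 0.971 = 8156
Band 3: 14700 × 0.964 = 14171
Band 4: 7400 × 0.976 = 7222
Band 5: 3400 × 0.979 = 3329
Band 6: 3600 × 0.959 = 3452
Net migration: Band 4 + 460 → 7682
Giving 2955 / 8156 / 14171 / 7682 / 3329 / 3452.
— Period 2 —
Births: 8156 × 0.201 = 1639
Band 2: 2955 × 0.971 = 2869
Band 3: 8156 × 0.964 = 7862
Band 4: 14171 × 0.976 = 13831
Band 5: 7682 × 0.979 = 7521
Band 6: 3329 × 0.959 = 3193
Net migration: Band 4 + 460 → 14291
Giving 1639 / 2869 / 7862 / 14291 / 7521 / 3193.
— Period 3 —
Births: 2869 × 0.201 = 577
Band 2: 1639 × 0.971 = 1591
Band 3: 2869 × 0.964 = 2766
Band 4: 7862 × 0.976 = 7673
Band 5: 14291 × 0.979 = 13991
Band 6: 7521 × 0.959 = 7213
Net migration: Band 4 + 460 → 8133
Giving 577 / 1591 / 2766 / 8133 / 13991 / 7213.
Total after period 3: 577 + 1591 + 2766 + 8133 + 13991 + 7213 = 34271

34271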